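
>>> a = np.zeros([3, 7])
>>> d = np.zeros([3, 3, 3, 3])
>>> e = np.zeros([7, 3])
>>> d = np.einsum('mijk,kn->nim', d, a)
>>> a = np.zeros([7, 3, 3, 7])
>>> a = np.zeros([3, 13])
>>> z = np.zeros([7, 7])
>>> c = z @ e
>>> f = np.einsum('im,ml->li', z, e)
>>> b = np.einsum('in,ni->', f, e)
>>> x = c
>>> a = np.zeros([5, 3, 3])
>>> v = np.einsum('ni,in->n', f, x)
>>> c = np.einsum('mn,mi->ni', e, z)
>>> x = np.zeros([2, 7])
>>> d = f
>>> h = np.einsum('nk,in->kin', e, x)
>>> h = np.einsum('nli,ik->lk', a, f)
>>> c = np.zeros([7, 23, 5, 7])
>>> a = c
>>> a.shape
(7, 23, 5, 7)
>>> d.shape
(3, 7)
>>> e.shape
(7, 3)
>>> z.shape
(7, 7)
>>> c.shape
(7, 23, 5, 7)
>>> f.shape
(3, 7)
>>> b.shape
()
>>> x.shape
(2, 7)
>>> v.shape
(3,)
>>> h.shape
(3, 7)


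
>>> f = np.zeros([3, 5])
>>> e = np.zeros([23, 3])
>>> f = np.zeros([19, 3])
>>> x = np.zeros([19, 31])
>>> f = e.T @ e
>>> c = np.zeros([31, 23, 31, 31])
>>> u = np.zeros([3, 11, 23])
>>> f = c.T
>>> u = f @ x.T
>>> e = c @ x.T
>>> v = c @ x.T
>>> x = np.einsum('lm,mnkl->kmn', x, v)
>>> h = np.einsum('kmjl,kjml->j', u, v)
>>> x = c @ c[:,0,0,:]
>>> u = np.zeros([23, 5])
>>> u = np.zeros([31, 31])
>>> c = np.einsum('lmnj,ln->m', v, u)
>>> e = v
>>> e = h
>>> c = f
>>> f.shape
(31, 31, 23, 31)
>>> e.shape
(23,)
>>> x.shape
(31, 23, 31, 31)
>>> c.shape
(31, 31, 23, 31)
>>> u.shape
(31, 31)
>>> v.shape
(31, 23, 31, 19)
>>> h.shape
(23,)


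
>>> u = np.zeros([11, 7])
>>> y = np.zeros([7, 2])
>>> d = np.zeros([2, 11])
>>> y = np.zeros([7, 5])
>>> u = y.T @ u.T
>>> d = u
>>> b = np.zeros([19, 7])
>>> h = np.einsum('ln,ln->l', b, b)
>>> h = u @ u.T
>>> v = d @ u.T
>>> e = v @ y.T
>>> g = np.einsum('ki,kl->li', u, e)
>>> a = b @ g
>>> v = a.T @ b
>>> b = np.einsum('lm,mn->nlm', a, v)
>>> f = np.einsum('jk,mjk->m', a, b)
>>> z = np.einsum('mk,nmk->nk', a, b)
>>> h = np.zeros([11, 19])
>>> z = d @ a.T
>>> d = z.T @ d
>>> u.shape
(5, 11)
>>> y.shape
(7, 5)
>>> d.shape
(19, 11)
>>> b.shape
(7, 19, 11)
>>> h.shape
(11, 19)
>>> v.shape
(11, 7)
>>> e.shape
(5, 7)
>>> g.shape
(7, 11)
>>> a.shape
(19, 11)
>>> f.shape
(7,)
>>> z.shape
(5, 19)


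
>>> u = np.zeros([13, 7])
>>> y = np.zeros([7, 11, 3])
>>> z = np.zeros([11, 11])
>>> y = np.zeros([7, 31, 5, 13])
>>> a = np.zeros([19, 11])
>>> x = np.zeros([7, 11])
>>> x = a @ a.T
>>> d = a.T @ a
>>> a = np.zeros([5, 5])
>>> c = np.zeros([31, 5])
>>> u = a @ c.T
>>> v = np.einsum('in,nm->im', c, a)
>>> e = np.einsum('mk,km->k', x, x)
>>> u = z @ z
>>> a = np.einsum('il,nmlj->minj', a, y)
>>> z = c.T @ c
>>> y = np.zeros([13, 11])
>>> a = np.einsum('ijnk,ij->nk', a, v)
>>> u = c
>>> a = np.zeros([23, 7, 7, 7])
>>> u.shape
(31, 5)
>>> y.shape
(13, 11)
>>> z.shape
(5, 5)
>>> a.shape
(23, 7, 7, 7)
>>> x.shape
(19, 19)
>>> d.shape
(11, 11)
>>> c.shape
(31, 5)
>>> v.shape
(31, 5)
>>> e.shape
(19,)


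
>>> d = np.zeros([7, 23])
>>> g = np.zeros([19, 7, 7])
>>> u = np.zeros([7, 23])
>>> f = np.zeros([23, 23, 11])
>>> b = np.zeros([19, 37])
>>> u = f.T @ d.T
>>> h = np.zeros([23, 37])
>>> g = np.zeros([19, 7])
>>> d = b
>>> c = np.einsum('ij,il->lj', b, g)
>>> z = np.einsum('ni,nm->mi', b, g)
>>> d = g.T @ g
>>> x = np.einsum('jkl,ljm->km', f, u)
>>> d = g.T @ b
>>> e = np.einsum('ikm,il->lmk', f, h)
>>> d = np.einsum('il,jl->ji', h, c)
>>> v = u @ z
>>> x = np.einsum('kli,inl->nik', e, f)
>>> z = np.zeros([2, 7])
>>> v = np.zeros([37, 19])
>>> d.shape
(7, 23)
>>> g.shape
(19, 7)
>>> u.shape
(11, 23, 7)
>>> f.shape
(23, 23, 11)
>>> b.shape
(19, 37)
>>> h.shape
(23, 37)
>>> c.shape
(7, 37)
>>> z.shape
(2, 7)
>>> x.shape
(23, 23, 37)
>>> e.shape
(37, 11, 23)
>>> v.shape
(37, 19)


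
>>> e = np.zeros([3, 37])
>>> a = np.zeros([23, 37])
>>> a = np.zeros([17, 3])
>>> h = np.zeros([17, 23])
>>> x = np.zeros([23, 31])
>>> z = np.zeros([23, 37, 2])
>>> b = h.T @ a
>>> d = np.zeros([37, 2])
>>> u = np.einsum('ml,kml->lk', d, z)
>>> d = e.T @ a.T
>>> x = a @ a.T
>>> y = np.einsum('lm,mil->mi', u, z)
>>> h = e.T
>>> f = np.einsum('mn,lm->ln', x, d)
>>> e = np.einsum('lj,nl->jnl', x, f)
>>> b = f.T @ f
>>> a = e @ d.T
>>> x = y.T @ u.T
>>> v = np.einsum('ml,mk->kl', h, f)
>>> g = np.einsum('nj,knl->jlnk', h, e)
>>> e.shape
(17, 37, 17)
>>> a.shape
(17, 37, 37)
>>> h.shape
(37, 3)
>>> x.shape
(37, 2)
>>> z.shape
(23, 37, 2)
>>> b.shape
(17, 17)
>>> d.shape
(37, 17)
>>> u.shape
(2, 23)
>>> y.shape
(23, 37)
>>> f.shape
(37, 17)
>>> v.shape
(17, 3)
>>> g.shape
(3, 17, 37, 17)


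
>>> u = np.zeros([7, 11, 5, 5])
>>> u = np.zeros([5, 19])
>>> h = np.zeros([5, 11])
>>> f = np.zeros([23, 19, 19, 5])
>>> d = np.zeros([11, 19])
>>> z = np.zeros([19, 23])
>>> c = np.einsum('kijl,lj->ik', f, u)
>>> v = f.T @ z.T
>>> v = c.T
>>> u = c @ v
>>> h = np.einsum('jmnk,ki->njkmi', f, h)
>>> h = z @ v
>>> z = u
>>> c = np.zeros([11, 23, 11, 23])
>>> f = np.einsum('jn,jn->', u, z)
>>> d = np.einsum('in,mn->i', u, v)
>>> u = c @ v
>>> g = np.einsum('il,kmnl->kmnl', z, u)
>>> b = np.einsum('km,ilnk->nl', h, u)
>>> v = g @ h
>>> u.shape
(11, 23, 11, 19)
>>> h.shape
(19, 19)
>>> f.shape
()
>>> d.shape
(19,)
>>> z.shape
(19, 19)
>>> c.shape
(11, 23, 11, 23)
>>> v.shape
(11, 23, 11, 19)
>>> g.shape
(11, 23, 11, 19)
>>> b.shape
(11, 23)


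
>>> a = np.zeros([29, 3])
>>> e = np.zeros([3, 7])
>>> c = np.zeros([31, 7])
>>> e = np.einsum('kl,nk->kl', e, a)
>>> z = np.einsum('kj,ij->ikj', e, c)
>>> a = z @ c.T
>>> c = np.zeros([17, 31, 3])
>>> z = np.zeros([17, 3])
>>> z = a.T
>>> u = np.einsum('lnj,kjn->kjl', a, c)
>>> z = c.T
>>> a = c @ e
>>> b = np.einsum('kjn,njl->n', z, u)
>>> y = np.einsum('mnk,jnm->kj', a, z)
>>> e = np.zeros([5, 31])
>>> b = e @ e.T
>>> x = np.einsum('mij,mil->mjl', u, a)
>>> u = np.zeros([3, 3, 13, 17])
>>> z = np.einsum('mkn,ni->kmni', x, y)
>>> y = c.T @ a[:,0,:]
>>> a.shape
(17, 31, 7)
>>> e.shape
(5, 31)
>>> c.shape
(17, 31, 3)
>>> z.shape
(31, 17, 7, 3)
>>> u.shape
(3, 3, 13, 17)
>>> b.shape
(5, 5)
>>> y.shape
(3, 31, 7)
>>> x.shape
(17, 31, 7)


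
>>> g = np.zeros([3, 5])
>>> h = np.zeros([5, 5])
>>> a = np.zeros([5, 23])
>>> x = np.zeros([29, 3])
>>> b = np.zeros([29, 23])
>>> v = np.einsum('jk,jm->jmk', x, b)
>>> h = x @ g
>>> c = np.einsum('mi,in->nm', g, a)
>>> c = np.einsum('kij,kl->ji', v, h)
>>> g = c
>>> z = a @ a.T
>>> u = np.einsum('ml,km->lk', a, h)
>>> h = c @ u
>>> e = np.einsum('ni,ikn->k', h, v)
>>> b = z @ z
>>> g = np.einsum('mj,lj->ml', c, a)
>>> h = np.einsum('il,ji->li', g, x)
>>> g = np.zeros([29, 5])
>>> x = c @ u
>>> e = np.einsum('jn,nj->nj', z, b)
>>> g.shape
(29, 5)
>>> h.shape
(5, 3)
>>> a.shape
(5, 23)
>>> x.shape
(3, 29)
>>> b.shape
(5, 5)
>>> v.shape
(29, 23, 3)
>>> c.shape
(3, 23)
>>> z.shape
(5, 5)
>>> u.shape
(23, 29)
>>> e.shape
(5, 5)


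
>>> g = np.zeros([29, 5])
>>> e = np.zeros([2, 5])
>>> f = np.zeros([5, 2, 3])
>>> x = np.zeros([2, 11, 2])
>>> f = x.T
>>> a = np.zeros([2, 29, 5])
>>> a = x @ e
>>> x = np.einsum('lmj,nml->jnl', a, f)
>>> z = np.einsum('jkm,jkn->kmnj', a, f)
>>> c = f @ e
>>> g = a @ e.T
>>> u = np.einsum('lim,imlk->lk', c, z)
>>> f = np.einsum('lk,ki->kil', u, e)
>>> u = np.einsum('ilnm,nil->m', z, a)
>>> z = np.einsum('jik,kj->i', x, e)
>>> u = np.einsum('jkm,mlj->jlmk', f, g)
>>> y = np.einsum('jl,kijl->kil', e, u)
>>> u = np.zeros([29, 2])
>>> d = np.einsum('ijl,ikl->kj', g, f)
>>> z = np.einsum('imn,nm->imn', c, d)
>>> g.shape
(2, 11, 2)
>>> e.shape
(2, 5)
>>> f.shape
(2, 5, 2)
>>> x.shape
(5, 2, 2)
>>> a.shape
(2, 11, 5)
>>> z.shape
(2, 11, 5)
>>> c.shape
(2, 11, 5)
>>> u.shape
(29, 2)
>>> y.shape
(2, 11, 5)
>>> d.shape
(5, 11)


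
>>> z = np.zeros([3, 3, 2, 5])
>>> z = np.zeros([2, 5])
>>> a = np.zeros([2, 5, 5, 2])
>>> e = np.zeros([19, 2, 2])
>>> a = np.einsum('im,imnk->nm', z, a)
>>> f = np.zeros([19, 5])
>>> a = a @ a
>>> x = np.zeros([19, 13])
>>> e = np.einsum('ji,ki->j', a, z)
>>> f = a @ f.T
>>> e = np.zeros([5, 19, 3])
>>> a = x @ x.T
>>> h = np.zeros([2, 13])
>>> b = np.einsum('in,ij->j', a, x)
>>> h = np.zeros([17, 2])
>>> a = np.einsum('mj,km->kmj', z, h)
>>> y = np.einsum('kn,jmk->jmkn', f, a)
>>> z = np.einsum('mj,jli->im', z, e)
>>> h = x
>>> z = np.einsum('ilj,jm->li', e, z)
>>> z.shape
(19, 5)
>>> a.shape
(17, 2, 5)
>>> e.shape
(5, 19, 3)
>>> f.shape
(5, 19)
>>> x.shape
(19, 13)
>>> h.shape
(19, 13)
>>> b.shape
(13,)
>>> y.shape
(17, 2, 5, 19)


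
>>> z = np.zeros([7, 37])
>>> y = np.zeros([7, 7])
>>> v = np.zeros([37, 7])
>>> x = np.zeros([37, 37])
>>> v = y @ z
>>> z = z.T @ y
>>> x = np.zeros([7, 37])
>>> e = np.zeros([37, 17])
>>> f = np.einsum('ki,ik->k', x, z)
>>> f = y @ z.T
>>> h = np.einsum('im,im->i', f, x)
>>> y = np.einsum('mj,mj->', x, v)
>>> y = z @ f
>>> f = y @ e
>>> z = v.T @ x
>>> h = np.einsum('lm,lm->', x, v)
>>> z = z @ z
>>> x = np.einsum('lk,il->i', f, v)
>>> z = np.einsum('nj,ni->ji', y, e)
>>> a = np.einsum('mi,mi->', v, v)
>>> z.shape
(37, 17)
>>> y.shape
(37, 37)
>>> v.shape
(7, 37)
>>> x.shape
(7,)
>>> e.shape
(37, 17)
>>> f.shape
(37, 17)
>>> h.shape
()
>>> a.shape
()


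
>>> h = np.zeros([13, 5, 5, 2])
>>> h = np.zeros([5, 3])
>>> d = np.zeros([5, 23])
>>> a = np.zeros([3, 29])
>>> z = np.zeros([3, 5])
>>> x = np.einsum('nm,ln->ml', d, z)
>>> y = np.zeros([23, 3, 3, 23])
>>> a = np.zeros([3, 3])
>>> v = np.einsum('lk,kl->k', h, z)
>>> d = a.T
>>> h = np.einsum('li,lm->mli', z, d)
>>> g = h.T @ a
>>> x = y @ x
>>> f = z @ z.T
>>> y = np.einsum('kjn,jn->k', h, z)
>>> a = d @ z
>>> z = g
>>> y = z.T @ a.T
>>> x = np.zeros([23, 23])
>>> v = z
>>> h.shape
(3, 3, 5)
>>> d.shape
(3, 3)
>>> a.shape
(3, 5)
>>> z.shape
(5, 3, 3)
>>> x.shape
(23, 23)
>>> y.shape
(3, 3, 3)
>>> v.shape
(5, 3, 3)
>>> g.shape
(5, 3, 3)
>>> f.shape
(3, 3)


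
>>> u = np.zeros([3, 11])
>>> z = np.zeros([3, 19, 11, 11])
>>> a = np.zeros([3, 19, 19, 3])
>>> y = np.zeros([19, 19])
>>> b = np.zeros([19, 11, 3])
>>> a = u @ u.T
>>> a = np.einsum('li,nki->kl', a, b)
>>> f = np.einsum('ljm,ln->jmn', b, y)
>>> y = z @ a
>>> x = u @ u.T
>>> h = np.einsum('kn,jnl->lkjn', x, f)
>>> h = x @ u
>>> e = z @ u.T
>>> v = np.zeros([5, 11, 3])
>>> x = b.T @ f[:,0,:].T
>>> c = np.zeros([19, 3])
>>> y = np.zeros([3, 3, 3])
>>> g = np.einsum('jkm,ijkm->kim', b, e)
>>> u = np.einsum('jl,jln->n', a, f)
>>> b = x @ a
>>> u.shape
(19,)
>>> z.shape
(3, 19, 11, 11)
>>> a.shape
(11, 3)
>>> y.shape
(3, 3, 3)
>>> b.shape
(3, 11, 3)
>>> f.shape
(11, 3, 19)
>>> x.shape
(3, 11, 11)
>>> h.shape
(3, 11)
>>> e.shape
(3, 19, 11, 3)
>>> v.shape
(5, 11, 3)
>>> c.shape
(19, 3)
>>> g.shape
(11, 3, 3)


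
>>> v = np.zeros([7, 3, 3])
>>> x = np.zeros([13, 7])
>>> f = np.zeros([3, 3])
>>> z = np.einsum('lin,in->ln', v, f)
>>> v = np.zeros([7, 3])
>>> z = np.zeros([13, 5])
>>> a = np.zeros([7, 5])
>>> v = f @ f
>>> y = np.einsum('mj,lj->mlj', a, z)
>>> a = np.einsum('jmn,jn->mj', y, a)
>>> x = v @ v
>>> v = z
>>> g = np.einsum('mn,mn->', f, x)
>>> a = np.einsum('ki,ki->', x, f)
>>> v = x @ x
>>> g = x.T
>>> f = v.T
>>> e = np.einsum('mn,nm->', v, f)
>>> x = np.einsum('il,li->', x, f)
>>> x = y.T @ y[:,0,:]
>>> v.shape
(3, 3)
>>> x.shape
(5, 13, 5)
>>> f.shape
(3, 3)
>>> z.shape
(13, 5)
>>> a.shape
()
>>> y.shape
(7, 13, 5)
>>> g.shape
(3, 3)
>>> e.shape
()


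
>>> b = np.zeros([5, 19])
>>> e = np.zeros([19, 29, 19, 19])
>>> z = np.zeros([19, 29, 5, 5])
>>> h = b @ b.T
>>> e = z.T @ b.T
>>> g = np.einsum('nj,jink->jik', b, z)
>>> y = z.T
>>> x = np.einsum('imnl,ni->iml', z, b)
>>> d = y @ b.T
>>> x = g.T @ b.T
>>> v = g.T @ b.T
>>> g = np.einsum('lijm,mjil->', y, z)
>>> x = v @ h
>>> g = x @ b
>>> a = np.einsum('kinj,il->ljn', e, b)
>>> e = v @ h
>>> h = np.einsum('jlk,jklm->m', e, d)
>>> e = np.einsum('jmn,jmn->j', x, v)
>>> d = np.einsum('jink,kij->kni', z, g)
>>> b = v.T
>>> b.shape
(5, 29, 5)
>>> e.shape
(5,)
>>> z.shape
(19, 29, 5, 5)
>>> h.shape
(5,)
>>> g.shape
(5, 29, 19)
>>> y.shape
(5, 5, 29, 19)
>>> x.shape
(5, 29, 5)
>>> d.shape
(5, 5, 29)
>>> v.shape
(5, 29, 5)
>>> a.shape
(19, 5, 29)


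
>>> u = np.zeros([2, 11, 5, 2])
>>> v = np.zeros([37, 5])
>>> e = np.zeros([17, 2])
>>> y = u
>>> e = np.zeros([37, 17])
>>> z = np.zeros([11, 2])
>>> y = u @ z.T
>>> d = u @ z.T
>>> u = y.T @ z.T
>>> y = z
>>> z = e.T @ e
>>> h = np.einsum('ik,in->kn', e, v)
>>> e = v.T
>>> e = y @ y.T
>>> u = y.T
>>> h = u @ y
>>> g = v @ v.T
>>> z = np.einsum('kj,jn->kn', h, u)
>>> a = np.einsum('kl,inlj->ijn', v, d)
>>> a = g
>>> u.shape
(2, 11)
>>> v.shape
(37, 5)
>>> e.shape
(11, 11)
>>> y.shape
(11, 2)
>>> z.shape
(2, 11)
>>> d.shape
(2, 11, 5, 11)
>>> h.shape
(2, 2)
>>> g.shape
(37, 37)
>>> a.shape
(37, 37)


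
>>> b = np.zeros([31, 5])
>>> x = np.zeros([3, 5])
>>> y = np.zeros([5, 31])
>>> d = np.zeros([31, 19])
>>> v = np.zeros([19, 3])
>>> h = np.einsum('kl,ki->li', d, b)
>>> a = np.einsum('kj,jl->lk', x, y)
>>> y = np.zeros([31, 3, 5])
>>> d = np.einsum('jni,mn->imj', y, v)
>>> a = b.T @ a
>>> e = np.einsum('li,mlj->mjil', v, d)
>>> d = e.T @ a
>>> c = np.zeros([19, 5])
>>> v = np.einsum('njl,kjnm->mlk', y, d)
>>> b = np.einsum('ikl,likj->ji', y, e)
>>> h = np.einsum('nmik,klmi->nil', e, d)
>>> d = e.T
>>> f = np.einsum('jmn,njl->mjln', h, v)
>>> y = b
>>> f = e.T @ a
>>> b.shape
(19, 31)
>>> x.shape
(3, 5)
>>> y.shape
(19, 31)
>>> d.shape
(19, 3, 31, 5)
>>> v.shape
(3, 5, 19)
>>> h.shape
(5, 3, 3)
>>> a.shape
(5, 3)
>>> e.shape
(5, 31, 3, 19)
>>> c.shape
(19, 5)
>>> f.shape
(19, 3, 31, 3)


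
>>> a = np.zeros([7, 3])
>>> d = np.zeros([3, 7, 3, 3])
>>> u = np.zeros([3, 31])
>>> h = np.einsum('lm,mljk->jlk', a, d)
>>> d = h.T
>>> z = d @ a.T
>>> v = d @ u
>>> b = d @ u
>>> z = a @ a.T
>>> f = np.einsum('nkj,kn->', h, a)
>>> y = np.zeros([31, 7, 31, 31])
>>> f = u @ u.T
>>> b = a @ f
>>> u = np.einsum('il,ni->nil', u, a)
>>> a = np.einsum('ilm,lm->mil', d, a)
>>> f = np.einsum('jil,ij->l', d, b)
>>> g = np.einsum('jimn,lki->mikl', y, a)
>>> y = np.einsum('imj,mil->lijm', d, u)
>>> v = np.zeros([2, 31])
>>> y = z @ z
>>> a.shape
(3, 3, 7)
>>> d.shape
(3, 7, 3)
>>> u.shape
(7, 3, 31)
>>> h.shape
(3, 7, 3)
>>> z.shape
(7, 7)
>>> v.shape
(2, 31)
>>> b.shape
(7, 3)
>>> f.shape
(3,)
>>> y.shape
(7, 7)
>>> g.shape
(31, 7, 3, 3)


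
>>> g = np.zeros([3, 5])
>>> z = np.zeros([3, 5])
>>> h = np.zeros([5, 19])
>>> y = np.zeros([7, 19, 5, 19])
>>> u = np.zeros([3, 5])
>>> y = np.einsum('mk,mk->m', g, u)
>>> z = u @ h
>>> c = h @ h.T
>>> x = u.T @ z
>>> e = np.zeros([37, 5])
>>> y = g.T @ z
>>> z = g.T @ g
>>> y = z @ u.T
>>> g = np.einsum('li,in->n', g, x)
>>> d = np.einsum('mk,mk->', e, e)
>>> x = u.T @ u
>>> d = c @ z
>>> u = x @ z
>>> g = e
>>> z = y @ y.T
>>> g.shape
(37, 5)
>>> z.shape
(5, 5)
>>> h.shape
(5, 19)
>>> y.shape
(5, 3)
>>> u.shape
(5, 5)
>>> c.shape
(5, 5)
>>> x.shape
(5, 5)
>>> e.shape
(37, 5)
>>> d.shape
(5, 5)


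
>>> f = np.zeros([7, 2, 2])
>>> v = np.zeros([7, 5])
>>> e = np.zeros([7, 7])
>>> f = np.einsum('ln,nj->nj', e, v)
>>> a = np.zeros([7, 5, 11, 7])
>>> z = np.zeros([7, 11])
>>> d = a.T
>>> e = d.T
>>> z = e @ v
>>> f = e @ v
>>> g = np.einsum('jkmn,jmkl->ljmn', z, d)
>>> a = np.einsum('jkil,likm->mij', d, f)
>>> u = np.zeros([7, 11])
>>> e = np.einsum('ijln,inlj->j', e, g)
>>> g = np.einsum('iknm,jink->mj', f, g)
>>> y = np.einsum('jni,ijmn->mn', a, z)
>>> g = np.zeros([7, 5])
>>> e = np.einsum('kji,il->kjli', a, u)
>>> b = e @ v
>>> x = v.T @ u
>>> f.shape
(7, 5, 11, 5)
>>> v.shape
(7, 5)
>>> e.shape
(5, 5, 11, 7)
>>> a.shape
(5, 5, 7)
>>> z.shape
(7, 5, 11, 5)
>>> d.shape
(7, 11, 5, 7)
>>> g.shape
(7, 5)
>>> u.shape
(7, 11)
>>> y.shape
(11, 5)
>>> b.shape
(5, 5, 11, 5)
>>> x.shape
(5, 11)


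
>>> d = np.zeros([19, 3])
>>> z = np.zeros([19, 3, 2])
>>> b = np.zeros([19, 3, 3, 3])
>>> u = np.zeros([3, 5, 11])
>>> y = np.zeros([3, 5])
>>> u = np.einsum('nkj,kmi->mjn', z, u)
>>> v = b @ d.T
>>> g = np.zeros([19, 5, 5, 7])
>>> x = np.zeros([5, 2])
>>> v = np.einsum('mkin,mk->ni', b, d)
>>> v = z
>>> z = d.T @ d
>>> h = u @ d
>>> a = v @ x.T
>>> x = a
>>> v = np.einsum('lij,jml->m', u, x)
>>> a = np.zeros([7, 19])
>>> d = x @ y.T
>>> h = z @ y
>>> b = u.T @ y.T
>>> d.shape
(19, 3, 3)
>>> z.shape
(3, 3)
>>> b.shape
(19, 2, 3)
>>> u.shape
(5, 2, 19)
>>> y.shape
(3, 5)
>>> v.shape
(3,)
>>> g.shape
(19, 5, 5, 7)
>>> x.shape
(19, 3, 5)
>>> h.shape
(3, 5)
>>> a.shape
(7, 19)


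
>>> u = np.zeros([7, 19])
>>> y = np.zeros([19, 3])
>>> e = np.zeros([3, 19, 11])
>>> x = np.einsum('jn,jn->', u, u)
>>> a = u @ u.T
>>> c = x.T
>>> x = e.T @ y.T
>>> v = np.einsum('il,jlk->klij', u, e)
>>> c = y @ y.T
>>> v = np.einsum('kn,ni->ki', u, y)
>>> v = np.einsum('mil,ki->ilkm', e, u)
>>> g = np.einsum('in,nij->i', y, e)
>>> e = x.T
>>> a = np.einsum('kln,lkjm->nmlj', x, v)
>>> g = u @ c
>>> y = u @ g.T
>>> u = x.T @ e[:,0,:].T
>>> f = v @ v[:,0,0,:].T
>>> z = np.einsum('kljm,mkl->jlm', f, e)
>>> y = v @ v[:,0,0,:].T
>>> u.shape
(19, 19, 19)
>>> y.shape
(19, 11, 7, 19)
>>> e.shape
(19, 19, 11)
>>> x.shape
(11, 19, 19)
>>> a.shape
(19, 3, 19, 7)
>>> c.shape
(19, 19)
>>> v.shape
(19, 11, 7, 3)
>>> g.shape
(7, 19)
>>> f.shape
(19, 11, 7, 19)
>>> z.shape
(7, 11, 19)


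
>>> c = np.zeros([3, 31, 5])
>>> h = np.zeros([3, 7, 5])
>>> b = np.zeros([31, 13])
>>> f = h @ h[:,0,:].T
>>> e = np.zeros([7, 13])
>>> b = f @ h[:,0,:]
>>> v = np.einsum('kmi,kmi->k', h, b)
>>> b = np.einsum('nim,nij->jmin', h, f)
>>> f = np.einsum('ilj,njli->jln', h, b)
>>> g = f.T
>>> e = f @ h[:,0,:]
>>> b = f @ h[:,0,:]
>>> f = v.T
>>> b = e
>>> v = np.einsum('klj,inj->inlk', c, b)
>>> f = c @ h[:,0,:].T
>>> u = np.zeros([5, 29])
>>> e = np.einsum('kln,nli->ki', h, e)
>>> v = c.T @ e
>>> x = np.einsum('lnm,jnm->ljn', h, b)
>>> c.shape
(3, 31, 5)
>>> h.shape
(3, 7, 5)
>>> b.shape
(5, 7, 5)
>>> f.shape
(3, 31, 3)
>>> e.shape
(3, 5)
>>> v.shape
(5, 31, 5)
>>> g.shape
(3, 7, 5)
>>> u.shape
(5, 29)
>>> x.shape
(3, 5, 7)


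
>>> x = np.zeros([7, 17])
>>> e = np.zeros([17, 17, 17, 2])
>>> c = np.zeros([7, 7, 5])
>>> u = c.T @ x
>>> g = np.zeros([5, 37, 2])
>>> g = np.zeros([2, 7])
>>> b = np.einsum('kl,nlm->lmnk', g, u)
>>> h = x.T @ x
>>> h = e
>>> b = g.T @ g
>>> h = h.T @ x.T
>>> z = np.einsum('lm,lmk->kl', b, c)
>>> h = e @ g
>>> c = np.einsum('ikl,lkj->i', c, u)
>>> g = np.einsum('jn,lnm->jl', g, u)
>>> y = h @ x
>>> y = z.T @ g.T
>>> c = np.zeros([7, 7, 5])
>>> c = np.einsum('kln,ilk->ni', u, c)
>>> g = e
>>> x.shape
(7, 17)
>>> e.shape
(17, 17, 17, 2)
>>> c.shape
(17, 7)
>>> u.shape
(5, 7, 17)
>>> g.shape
(17, 17, 17, 2)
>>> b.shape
(7, 7)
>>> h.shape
(17, 17, 17, 7)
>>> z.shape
(5, 7)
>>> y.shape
(7, 2)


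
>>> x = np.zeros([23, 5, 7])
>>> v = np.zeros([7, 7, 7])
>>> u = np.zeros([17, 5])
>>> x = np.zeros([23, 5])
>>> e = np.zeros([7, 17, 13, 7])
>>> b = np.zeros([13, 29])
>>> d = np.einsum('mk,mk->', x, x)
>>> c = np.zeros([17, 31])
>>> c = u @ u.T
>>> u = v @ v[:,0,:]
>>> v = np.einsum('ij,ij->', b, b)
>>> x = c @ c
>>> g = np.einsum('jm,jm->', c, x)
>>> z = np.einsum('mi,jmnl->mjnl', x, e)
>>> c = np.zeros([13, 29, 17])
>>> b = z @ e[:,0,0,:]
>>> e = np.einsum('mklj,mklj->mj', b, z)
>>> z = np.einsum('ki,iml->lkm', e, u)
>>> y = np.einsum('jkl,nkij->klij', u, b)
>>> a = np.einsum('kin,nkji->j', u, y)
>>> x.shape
(17, 17)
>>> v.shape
()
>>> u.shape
(7, 7, 7)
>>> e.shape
(17, 7)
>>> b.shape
(17, 7, 13, 7)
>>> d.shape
()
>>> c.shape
(13, 29, 17)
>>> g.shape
()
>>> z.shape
(7, 17, 7)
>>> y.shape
(7, 7, 13, 7)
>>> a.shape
(13,)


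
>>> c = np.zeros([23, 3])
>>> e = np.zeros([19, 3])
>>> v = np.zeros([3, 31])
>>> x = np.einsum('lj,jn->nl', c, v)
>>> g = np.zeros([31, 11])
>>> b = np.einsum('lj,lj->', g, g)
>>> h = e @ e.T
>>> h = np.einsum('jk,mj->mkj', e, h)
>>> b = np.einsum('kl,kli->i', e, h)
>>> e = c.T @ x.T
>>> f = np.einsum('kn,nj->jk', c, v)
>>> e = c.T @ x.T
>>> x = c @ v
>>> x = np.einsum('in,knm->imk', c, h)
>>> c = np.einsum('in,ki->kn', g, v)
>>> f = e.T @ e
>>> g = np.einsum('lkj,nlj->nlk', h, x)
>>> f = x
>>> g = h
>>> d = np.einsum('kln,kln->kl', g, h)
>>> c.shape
(3, 11)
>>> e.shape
(3, 31)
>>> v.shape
(3, 31)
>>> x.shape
(23, 19, 19)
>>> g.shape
(19, 3, 19)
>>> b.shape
(19,)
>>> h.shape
(19, 3, 19)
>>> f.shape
(23, 19, 19)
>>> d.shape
(19, 3)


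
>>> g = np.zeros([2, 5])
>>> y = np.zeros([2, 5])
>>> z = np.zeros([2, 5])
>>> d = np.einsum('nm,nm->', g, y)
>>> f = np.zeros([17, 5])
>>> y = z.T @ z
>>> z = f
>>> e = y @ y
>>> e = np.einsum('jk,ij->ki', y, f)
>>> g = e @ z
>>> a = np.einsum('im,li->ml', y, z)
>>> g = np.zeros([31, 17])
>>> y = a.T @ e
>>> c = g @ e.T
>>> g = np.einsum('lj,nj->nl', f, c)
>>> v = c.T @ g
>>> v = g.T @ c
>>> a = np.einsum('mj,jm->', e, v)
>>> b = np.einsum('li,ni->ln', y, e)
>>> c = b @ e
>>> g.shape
(31, 17)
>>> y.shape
(17, 17)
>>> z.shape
(17, 5)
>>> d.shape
()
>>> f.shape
(17, 5)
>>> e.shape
(5, 17)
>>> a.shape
()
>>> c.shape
(17, 17)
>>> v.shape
(17, 5)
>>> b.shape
(17, 5)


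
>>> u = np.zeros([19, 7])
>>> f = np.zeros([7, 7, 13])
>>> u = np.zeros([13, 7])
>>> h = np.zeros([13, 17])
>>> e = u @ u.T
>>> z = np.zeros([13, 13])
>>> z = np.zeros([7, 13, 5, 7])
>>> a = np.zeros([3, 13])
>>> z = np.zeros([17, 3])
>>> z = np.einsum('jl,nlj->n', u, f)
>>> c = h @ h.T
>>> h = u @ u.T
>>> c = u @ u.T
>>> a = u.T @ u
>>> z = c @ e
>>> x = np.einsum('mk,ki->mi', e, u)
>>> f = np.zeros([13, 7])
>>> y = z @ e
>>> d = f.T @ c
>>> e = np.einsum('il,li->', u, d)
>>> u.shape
(13, 7)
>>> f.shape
(13, 7)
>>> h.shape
(13, 13)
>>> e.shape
()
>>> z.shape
(13, 13)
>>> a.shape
(7, 7)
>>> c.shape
(13, 13)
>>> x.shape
(13, 7)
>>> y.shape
(13, 13)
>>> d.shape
(7, 13)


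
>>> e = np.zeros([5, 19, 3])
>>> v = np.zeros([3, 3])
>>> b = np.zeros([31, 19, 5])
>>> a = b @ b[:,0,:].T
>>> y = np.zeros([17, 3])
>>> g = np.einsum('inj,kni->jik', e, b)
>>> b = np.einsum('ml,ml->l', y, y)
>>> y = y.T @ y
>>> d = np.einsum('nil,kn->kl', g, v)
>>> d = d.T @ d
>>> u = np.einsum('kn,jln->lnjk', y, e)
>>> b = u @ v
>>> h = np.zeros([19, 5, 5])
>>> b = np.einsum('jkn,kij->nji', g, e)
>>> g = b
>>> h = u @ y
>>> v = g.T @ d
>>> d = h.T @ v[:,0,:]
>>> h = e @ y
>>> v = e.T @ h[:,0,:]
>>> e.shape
(5, 19, 3)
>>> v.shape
(3, 19, 3)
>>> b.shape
(31, 3, 19)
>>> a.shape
(31, 19, 31)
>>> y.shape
(3, 3)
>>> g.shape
(31, 3, 19)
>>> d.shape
(3, 5, 3, 31)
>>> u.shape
(19, 3, 5, 3)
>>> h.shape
(5, 19, 3)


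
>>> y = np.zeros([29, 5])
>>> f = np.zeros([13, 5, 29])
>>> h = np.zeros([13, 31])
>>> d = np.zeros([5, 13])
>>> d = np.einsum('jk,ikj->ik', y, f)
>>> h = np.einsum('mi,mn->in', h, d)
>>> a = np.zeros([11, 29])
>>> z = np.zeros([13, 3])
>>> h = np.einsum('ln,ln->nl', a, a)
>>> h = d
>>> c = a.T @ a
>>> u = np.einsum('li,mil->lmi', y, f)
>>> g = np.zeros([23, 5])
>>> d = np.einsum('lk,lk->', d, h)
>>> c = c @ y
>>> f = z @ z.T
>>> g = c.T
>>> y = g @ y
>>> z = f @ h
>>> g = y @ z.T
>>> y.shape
(5, 5)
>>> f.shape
(13, 13)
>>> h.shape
(13, 5)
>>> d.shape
()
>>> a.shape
(11, 29)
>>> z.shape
(13, 5)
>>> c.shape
(29, 5)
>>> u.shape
(29, 13, 5)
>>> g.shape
(5, 13)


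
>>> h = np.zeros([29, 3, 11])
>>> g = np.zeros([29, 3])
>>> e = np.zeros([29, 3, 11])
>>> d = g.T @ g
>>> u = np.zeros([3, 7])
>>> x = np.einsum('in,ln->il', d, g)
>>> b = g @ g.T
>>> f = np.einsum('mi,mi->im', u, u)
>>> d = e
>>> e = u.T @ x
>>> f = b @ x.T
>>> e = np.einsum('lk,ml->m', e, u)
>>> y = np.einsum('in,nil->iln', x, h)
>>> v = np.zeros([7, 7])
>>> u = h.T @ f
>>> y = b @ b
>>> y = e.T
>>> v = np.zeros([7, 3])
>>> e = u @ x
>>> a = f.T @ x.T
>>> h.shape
(29, 3, 11)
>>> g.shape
(29, 3)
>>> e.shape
(11, 3, 29)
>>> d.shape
(29, 3, 11)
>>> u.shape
(11, 3, 3)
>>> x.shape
(3, 29)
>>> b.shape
(29, 29)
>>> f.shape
(29, 3)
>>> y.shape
(3,)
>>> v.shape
(7, 3)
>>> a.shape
(3, 3)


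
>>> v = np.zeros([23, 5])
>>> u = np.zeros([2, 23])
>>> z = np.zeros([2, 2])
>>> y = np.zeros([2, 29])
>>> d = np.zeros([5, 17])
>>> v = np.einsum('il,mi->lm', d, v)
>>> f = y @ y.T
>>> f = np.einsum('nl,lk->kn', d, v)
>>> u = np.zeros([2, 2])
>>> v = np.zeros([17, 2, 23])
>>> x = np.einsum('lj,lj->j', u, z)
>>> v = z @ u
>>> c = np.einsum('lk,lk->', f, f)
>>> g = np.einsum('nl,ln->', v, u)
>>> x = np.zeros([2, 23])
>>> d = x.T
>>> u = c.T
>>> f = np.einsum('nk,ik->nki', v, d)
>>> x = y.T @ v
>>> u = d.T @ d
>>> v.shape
(2, 2)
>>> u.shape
(2, 2)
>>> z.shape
(2, 2)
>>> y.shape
(2, 29)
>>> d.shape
(23, 2)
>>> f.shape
(2, 2, 23)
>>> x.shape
(29, 2)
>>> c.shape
()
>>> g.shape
()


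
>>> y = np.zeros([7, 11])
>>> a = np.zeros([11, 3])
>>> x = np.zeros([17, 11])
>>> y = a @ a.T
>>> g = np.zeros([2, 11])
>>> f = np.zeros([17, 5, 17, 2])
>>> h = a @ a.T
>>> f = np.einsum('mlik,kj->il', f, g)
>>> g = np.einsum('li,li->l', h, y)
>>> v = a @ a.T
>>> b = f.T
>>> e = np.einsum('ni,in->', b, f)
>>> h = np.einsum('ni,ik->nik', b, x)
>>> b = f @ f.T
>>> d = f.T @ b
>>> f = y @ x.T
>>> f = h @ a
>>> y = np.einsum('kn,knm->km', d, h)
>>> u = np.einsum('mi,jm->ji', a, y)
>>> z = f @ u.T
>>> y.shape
(5, 11)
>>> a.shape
(11, 3)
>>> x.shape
(17, 11)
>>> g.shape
(11,)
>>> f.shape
(5, 17, 3)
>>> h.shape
(5, 17, 11)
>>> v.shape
(11, 11)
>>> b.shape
(17, 17)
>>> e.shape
()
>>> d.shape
(5, 17)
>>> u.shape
(5, 3)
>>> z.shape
(5, 17, 5)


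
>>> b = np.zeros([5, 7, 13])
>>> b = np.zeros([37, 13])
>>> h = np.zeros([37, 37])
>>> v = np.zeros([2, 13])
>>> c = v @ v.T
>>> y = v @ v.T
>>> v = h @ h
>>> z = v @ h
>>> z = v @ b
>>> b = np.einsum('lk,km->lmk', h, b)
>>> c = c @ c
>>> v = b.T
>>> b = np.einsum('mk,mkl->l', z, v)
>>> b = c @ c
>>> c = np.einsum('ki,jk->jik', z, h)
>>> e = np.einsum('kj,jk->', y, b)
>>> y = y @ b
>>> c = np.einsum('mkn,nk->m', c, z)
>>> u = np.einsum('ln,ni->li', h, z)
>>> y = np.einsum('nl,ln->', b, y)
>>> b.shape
(2, 2)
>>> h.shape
(37, 37)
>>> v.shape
(37, 13, 37)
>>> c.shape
(37,)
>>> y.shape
()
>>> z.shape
(37, 13)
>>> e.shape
()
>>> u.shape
(37, 13)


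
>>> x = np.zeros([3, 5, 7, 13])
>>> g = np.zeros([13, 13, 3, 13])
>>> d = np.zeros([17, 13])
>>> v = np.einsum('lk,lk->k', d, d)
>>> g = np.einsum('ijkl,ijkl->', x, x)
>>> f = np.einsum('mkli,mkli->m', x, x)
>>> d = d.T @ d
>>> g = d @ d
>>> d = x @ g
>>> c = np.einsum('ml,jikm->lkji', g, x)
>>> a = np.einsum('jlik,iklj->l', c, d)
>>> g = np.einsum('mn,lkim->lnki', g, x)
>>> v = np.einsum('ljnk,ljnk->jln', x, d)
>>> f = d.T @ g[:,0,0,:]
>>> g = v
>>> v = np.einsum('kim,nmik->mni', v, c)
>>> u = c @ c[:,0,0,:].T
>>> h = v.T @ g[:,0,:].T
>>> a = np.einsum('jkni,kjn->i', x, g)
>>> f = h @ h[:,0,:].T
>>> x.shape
(3, 5, 7, 13)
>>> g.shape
(5, 3, 7)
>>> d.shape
(3, 5, 7, 13)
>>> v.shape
(7, 13, 3)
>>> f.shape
(3, 13, 3)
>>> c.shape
(13, 7, 3, 5)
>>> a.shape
(13,)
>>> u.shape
(13, 7, 3, 13)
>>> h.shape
(3, 13, 5)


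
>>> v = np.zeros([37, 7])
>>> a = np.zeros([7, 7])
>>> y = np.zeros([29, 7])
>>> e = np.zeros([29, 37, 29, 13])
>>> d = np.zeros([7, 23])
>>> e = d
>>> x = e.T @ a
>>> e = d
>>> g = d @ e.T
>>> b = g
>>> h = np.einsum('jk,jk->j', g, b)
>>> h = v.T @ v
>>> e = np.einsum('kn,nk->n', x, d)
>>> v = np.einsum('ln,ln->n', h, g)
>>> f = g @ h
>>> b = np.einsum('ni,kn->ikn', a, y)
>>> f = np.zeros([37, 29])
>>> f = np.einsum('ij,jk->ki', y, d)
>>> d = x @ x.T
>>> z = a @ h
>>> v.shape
(7,)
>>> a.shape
(7, 7)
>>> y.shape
(29, 7)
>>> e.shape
(7,)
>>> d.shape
(23, 23)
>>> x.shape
(23, 7)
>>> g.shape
(7, 7)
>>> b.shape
(7, 29, 7)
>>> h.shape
(7, 7)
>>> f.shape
(23, 29)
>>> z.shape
(7, 7)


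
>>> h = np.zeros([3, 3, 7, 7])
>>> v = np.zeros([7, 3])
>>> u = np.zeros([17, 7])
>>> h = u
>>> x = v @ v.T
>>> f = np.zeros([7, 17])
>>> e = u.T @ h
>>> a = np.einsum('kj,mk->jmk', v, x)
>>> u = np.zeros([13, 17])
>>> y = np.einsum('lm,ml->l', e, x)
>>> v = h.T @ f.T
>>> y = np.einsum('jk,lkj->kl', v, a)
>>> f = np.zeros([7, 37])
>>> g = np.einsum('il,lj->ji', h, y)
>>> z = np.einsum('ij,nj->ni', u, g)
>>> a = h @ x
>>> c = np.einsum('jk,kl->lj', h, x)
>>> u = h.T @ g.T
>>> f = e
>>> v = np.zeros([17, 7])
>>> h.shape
(17, 7)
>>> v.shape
(17, 7)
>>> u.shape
(7, 3)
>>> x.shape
(7, 7)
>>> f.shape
(7, 7)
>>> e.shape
(7, 7)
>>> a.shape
(17, 7)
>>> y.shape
(7, 3)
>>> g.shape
(3, 17)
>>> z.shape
(3, 13)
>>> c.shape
(7, 17)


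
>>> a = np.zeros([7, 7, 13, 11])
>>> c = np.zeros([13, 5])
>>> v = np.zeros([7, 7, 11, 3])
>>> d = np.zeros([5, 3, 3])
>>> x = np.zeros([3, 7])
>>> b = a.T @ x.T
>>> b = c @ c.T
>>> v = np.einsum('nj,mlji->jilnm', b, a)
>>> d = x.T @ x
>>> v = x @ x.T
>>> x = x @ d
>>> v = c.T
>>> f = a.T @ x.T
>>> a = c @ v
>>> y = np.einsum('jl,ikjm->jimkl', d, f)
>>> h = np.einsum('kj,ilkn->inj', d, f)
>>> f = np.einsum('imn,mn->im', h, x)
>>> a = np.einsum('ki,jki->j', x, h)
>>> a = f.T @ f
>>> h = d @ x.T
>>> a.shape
(3, 3)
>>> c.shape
(13, 5)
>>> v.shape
(5, 13)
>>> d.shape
(7, 7)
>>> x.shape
(3, 7)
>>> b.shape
(13, 13)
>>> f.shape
(11, 3)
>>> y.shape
(7, 11, 3, 13, 7)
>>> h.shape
(7, 3)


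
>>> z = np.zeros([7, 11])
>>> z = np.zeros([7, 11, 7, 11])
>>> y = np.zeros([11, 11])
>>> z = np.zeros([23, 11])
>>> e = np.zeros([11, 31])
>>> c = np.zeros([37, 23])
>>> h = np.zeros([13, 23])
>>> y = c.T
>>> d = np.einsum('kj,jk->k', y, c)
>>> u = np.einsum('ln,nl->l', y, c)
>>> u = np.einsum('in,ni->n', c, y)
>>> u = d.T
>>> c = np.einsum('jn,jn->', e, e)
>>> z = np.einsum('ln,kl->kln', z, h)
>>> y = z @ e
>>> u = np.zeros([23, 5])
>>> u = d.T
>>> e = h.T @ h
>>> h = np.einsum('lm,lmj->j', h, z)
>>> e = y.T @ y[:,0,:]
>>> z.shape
(13, 23, 11)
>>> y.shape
(13, 23, 31)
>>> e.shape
(31, 23, 31)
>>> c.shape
()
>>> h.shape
(11,)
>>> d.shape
(23,)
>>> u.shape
(23,)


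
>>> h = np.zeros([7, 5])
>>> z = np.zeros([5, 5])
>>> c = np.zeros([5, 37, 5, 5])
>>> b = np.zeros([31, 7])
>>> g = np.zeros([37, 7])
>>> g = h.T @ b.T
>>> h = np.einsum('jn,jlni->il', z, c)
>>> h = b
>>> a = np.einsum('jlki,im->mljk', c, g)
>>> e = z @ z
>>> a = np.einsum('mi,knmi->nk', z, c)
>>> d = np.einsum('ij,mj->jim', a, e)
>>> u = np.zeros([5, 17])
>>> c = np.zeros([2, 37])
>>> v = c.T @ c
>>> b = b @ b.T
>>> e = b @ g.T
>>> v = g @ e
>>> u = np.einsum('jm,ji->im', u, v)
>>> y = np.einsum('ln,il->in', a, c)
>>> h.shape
(31, 7)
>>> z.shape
(5, 5)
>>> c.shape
(2, 37)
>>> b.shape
(31, 31)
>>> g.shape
(5, 31)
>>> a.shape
(37, 5)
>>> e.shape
(31, 5)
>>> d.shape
(5, 37, 5)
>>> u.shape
(5, 17)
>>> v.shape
(5, 5)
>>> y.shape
(2, 5)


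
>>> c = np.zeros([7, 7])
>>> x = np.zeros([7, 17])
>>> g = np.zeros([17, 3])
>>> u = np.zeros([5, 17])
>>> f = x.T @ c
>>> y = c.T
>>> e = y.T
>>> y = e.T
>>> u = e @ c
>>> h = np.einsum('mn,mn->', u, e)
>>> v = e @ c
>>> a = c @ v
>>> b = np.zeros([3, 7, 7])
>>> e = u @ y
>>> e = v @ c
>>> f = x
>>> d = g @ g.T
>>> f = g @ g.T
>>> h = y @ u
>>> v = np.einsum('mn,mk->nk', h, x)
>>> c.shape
(7, 7)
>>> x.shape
(7, 17)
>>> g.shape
(17, 3)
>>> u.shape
(7, 7)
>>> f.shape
(17, 17)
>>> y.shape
(7, 7)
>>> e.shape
(7, 7)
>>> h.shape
(7, 7)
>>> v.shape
(7, 17)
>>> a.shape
(7, 7)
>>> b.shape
(3, 7, 7)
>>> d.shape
(17, 17)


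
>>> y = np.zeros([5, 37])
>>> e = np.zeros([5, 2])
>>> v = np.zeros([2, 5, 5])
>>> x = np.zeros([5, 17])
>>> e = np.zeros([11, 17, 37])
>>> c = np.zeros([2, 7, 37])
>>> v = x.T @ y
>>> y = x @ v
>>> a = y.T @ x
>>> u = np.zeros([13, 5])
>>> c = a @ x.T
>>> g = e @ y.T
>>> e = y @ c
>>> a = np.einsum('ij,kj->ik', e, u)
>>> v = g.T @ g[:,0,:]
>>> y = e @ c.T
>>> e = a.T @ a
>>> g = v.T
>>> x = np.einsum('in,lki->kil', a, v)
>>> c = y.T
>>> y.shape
(5, 37)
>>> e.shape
(13, 13)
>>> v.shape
(5, 17, 5)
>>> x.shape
(17, 5, 5)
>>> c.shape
(37, 5)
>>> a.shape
(5, 13)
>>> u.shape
(13, 5)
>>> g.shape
(5, 17, 5)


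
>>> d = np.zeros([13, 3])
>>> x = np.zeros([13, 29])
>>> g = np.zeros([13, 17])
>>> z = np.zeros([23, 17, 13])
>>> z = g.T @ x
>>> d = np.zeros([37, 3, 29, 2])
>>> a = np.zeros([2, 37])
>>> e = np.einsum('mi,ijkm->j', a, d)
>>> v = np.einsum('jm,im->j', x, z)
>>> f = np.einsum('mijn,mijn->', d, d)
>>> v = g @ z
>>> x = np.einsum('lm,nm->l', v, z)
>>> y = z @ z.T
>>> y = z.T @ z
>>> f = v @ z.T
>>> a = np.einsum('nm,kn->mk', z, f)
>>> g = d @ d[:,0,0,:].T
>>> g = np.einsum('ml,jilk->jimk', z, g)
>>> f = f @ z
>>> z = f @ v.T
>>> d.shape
(37, 3, 29, 2)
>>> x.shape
(13,)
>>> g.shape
(37, 3, 17, 37)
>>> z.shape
(13, 13)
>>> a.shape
(29, 13)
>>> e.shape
(3,)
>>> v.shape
(13, 29)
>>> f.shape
(13, 29)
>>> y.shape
(29, 29)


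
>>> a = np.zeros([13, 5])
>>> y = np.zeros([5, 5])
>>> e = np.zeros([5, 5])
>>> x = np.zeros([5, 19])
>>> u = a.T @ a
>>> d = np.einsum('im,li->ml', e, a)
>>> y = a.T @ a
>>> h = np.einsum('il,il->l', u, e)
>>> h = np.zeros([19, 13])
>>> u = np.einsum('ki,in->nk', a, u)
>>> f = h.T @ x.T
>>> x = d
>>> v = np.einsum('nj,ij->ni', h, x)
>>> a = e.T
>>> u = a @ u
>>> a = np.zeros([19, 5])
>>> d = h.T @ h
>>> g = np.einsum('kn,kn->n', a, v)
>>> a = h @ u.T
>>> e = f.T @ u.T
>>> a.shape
(19, 5)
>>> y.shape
(5, 5)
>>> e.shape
(5, 5)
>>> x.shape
(5, 13)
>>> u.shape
(5, 13)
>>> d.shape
(13, 13)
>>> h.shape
(19, 13)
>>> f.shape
(13, 5)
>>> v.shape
(19, 5)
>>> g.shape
(5,)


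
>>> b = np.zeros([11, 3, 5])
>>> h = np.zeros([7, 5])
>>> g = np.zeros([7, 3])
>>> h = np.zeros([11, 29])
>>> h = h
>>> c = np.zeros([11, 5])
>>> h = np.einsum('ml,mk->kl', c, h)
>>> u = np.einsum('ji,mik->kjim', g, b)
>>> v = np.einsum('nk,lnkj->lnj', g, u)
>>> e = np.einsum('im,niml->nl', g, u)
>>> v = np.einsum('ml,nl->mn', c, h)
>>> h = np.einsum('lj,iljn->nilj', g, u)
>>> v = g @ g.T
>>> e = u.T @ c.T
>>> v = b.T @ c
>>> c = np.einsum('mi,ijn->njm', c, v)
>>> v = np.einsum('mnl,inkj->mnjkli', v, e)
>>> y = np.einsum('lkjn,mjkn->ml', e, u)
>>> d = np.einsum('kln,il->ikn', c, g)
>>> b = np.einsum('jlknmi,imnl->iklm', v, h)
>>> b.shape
(11, 11, 3, 5)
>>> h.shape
(11, 5, 7, 3)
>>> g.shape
(7, 3)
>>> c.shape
(5, 3, 11)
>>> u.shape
(5, 7, 3, 11)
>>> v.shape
(5, 3, 11, 7, 5, 11)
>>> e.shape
(11, 3, 7, 11)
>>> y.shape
(5, 11)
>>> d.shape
(7, 5, 11)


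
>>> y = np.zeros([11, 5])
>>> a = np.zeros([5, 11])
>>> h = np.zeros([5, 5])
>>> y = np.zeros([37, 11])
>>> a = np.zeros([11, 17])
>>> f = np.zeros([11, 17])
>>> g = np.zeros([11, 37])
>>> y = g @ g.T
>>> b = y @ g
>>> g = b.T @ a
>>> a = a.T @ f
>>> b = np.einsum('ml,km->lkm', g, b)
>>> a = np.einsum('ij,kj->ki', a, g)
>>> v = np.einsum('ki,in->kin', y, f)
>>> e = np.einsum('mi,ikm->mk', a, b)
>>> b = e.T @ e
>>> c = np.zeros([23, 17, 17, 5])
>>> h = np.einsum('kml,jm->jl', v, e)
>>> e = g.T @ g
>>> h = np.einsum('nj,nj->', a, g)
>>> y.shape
(11, 11)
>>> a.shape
(37, 17)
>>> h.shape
()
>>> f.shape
(11, 17)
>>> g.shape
(37, 17)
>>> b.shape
(11, 11)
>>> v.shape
(11, 11, 17)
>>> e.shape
(17, 17)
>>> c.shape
(23, 17, 17, 5)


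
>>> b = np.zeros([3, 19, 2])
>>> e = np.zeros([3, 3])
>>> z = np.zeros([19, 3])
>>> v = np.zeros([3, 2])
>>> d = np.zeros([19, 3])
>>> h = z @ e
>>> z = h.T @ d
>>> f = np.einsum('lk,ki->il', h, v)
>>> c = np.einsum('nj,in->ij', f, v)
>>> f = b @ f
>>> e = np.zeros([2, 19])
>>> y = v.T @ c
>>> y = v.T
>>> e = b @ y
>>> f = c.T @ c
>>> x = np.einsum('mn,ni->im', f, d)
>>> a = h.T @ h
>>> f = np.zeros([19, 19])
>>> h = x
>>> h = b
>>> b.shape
(3, 19, 2)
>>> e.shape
(3, 19, 3)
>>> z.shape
(3, 3)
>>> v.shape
(3, 2)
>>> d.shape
(19, 3)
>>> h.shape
(3, 19, 2)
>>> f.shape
(19, 19)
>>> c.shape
(3, 19)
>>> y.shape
(2, 3)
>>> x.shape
(3, 19)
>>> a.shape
(3, 3)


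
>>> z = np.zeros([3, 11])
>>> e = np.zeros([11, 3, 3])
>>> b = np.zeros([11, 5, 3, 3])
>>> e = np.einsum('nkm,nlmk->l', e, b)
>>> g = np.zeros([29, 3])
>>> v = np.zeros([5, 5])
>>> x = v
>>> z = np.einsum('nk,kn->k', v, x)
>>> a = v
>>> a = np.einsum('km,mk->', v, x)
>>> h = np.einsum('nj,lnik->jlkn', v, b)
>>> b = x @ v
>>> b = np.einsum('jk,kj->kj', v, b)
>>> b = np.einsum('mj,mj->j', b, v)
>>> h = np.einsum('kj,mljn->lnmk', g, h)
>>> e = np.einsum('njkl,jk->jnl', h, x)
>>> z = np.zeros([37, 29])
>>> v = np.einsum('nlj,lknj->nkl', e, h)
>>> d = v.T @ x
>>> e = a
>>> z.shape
(37, 29)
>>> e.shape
()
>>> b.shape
(5,)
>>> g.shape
(29, 3)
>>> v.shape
(5, 5, 11)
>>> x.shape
(5, 5)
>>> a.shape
()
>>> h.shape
(11, 5, 5, 29)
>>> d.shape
(11, 5, 5)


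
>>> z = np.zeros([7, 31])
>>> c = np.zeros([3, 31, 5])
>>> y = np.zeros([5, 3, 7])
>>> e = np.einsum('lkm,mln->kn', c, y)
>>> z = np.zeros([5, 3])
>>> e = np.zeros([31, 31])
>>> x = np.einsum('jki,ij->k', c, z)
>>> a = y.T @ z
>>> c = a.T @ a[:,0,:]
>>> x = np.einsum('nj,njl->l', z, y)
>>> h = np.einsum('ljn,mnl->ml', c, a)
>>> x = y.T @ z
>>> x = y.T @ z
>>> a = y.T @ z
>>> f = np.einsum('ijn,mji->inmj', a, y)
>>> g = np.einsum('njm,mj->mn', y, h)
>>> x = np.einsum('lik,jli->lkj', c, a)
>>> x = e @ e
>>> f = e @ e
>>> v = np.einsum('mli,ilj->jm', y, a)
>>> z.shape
(5, 3)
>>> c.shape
(3, 3, 3)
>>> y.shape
(5, 3, 7)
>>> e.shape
(31, 31)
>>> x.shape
(31, 31)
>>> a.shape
(7, 3, 3)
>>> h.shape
(7, 3)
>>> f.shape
(31, 31)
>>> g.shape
(7, 5)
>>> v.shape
(3, 5)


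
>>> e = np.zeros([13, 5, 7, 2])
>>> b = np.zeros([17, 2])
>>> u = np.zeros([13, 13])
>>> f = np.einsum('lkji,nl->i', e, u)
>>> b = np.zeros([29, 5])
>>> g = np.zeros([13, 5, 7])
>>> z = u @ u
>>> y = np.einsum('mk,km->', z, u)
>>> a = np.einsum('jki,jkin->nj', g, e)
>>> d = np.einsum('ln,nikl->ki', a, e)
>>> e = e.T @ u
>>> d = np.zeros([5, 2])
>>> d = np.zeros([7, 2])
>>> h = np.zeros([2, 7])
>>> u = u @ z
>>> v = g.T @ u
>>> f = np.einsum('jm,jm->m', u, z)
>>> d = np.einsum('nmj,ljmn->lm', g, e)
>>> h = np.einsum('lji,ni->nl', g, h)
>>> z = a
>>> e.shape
(2, 7, 5, 13)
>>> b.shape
(29, 5)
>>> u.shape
(13, 13)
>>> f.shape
(13,)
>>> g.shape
(13, 5, 7)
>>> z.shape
(2, 13)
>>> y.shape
()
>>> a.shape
(2, 13)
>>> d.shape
(2, 5)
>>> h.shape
(2, 13)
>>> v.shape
(7, 5, 13)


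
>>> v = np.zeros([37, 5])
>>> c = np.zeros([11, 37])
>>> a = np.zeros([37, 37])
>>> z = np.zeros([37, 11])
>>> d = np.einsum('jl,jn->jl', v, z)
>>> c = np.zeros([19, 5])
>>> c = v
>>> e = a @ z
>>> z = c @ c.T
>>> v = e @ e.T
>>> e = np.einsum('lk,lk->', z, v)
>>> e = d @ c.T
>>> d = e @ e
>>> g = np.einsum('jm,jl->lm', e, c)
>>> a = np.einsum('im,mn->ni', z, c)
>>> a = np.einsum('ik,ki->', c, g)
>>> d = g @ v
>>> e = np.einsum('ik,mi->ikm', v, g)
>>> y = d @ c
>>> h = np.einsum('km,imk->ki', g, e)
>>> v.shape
(37, 37)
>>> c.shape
(37, 5)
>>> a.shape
()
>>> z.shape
(37, 37)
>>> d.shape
(5, 37)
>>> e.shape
(37, 37, 5)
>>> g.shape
(5, 37)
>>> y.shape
(5, 5)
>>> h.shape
(5, 37)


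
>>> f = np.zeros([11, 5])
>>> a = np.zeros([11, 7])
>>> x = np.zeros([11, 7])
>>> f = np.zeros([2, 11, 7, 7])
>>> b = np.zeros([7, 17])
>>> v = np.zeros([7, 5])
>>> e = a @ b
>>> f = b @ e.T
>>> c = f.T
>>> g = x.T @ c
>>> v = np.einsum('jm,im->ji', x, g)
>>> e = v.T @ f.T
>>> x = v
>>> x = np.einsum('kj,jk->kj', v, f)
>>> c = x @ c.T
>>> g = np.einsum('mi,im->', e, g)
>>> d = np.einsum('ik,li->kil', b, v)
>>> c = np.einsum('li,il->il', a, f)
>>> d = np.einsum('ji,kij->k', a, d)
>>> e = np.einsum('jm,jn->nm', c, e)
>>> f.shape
(7, 11)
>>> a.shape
(11, 7)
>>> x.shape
(11, 7)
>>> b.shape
(7, 17)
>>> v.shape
(11, 7)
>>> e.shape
(7, 11)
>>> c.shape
(7, 11)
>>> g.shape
()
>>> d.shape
(17,)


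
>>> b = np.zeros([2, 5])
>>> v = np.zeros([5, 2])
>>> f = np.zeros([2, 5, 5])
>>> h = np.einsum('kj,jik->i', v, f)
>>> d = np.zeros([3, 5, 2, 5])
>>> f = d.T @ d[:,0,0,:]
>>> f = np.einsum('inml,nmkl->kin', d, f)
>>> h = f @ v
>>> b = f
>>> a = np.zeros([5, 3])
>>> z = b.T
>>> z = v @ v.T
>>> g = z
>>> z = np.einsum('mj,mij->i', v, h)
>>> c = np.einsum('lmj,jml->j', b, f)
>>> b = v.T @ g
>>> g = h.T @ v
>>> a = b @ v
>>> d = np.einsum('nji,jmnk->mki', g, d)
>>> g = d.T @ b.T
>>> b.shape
(2, 5)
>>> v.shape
(5, 2)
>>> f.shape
(5, 3, 5)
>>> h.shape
(5, 3, 2)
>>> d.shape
(5, 5, 2)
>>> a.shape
(2, 2)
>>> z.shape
(3,)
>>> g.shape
(2, 5, 2)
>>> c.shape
(5,)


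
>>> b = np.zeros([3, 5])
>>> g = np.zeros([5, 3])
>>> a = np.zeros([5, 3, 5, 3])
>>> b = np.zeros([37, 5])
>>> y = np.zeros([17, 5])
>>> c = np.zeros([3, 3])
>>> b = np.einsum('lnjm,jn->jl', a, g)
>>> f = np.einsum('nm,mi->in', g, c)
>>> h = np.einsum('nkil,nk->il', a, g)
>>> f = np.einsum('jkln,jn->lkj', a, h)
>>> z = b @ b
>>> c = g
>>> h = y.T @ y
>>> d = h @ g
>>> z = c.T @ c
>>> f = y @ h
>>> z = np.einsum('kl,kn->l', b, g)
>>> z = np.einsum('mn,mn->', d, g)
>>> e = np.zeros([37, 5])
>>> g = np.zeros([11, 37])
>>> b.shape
(5, 5)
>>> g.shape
(11, 37)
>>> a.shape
(5, 3, 5, 3)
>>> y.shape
(17, 5)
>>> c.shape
(5, 3)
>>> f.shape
(17, 5)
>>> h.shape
(5, 5)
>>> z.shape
()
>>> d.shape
(5, 3)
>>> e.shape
(37, 5)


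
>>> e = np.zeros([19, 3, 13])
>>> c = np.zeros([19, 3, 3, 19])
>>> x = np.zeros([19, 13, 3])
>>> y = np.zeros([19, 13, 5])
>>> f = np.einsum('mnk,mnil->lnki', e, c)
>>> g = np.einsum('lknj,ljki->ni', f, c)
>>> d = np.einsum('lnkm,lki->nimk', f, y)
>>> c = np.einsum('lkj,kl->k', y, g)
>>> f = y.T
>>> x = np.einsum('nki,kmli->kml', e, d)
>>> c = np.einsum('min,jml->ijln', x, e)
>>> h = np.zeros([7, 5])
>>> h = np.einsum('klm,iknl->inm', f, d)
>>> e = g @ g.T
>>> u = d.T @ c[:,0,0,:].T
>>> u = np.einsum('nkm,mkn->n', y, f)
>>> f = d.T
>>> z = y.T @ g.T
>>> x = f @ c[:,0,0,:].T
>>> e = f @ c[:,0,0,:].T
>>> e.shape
(13, 3, 5, 5)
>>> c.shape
(5, 19, 13, 3)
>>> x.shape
(13, 3, 5, 5)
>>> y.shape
(19, 13, 5)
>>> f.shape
(13, 3, 5, 3)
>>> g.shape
(13, 19)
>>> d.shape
(3, 5, 3, 13)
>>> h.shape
(3, 3, 19)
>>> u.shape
(19,)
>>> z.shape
(5, 13, 13)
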